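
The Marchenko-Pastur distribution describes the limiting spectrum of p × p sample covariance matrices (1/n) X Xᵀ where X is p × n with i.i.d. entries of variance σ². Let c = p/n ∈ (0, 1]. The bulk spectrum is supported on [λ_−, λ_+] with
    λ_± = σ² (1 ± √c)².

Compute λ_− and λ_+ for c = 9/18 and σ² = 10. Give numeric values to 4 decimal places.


c = 9/18 = 0.500000; √c = 0.707107.
λ_− = σ² (1 − √c)² = 10 · (1 − 0.707107)² = 10 · (0.292893)² = 0.857864.
λ_+ = σ² (1 + √c)² = 10 · (1 + 0.707107)² = 10 · (1.707107)² = 29.142136.

Rounded to 4 decimal places: λ_− ≈ 0.8579, λ_+ ≈ 29.1421.


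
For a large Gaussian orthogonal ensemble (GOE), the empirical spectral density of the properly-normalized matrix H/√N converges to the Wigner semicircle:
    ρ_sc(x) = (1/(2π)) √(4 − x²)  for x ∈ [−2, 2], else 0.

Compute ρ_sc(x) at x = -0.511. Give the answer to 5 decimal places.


ρ_sc(x) = (1/(2π)) √(4 − x²). With x = -0.511:
  4 − x² = 4 − (-0.511)² = 4 − 0.261121 = 3.738879.
  √(4 − x²) = 1.933618.
  1/(2π) = 0.159155.
  ρ_sc(-0.511) = 0.159155 · 1.933618 = 0.307745.

Rounded to 5 decimal places: ρ_sc(-0.511) ≈ 0.30774.


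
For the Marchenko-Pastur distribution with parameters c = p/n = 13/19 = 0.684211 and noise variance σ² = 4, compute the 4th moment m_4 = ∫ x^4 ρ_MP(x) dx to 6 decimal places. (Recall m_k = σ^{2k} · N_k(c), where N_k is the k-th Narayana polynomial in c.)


E[X⁴] = σ⁸ (1 + 6c + 6c² + c³) (fourth MP moment). With σ² = 4 (so σ⁸ = 256) and c = 13/19 = 0.684211: E[X⁴] = 256 · (1 + 6·0.684211 + 6·(0.684211)² + (0.684211)³) = 256 · 8.234437.

So E[X^4] = 2108.015746.


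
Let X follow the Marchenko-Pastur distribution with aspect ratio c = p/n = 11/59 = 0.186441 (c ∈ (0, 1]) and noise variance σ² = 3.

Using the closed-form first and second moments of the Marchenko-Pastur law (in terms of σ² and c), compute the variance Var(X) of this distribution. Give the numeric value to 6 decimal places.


Recall the MP moments m_1 = E[X] = σ² and m_2 = E[X²] = σ⁴ (1 + c).
m_1 = E[X] = σ² = 3, so m_1² = 9.
m_2 = E[X²] = σ⁴ (1 + c) = 9 · (1 + 0.186441) = 9 · 1.186441 = 10.677966.
(Note m_2 − m_1² simplifies to c · σ⁴ = 0.186441 · 9.)

Var(X) = m_2 − m_1² = 10.677966 − 9 = 1.677966.


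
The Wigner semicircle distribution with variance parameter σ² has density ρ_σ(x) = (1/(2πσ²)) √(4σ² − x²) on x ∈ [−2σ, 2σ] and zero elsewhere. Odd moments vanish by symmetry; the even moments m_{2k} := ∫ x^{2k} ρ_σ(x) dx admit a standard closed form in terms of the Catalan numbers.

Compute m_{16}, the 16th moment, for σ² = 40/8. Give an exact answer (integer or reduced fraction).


By the scaled semicircle moment identity, m_{2k} = σ^{2k} · C_k with k = 8.
C_8 = (1/(k+1)) · C(2k, k) = (1/9) · C(16, 8) = (1/9) · 12870 = 1430.
σ^{2k} = (σ²)^k = (40/8)^8 = 390625.

Therefore m_{16} = σ^{16} · C_8 = 390625 · 1430 = 558593750.


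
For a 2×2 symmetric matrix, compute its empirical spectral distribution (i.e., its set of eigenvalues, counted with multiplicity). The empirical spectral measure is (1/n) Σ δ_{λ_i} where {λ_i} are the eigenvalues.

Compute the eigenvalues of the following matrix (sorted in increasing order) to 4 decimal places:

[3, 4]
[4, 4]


Since M is real symmetric, both eigenvalues are real; they are the roots of det(λI − M) = λ² − (tr M) λ + det M.
tr M = 3 + 4 = 7.
det M = 3·4 − 4² = 12 − 16 = -4.
Characteristic polynomial: λ² − 7λ − 4 = 0.
Discriminant Δ = (tr M)² − 4·det M = 49 − (-16) = 65; √Δ = 8.062258.
λ = (tr M ± √Δ)/2 = (7 ± 8.062258)/2, giving (tr M − √Δ)/2 = -0.5311 and (tr M + √Δ)/2 = 7.5311.

Eigenvalues sorted in increasing order: [-0.5311, 7.5311].


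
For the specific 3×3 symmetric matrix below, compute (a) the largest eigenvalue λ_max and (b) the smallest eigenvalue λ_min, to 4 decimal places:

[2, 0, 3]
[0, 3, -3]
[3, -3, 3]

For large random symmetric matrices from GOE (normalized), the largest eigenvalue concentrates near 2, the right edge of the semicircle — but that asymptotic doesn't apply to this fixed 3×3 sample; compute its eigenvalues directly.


Since M is real symmetric, all three eigenvalues are real; they are the roots of det(λI − M) = λ³ − (tr M) λ² + s λ − det M, where s is the sum of the principal 2×2 minors.
tr M = 2 + 3 + 3 = 8.
s = (2·3 − 0²) + (2·3 − 3²) + (3·3 − (-3)²) = 6 + (-3) + 0 = 3.
det M (expand along row 1) = 2·0 − 0·9 + 3·(-9) = -27.
Characteristic polynomial: λ³ − 8λ² + 3λ + 27 = 0.
Substitute λ = y + (tr M)/3 = y + 2.666667 to remove the quadratic term: y³ + p·y + q = 0 with p = s − (tr M)²/3 = -18.333333 and q = −2(tr M)³/27 + (tr M)·s/3 − det M = -2.925926.
Three real roots ⇒ use the trigonometric (Viète) form: r = 2√(−p/3) = 4.944132, φ = arccos(3q/(p·r)) = arccos(0.096840) = 1.473805 rad.
y_k = r·cos(φ/3 − 2πk/3) for k = 0, 1, 2 gives y = 4.359416, -0.159819, -4.199597.
λ_k = y_k + 2.666667 gives λ = 7.0261, 2.5068, -1.5329 (check: the sum is 8.0000 = tr M).

Hence λ_max = 7.0261 and λ_min = -1.5329.


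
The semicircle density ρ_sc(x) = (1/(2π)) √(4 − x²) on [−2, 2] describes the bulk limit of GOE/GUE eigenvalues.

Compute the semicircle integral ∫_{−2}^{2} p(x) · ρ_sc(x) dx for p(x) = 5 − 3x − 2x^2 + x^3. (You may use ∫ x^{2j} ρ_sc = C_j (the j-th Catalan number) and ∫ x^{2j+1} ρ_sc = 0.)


Write p(x) = Σ a_i x^i, split into monomials and integrate each against ρ_sc separately.
Using ∫ x^{2j} ρ_sc = C_j = (1/(j+1)) C(2j, j) (Catalan numbers) and ∫ x^{2j+1} ρ_sc = 0 (odd monomials vanish by symmetry):
  i = 0 (even): a_0 · C_{0} = 5 · 1 = 5
  i = 1 (odd): ∫ x^1 ρ_sc = 0 (vanishes)
  i = 2 (even): a_2 · C_{1} = -2 · 1 = -2
  i = 3 (odd): ∫ x^3 ρ_sc = 0 (vanishes)

Summing the contributions: ∫_{−2}^{2} p(x) ρ_sc(x) dx = 5 + (-2) = 3.


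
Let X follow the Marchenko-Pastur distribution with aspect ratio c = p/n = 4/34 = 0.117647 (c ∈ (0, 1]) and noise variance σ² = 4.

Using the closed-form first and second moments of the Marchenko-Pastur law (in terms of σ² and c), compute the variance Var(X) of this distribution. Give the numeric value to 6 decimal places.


Recall the MP moments m_1 = E[X] = σ² and m_2 = E[X²] = σ⁴ (1 + c).
m_1 = E[X] = σ² = 4, so m_1² = 16.
m_2 = E[X²] = σ⁴ (1 + c) = 16 · (1 + 0.117647) = 16 · 1.117647 = 17.882353.
(Note m_2 − m_1² simplifies to c · σ⁴ = 0.117647 · 16.)

Var(X) = m_2 − m_1² = 17.882353 − 16 = 1.882353.


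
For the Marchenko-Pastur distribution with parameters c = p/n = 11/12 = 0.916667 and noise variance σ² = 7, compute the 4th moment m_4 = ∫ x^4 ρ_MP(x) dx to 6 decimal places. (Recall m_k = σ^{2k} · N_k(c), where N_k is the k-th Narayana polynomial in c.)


E[X⁴] = σ⁸ (1 + 6c + 6c² + c³) (fourth MP moment). With σ² = 7 (so σ⁸ = 2401) and c = 11/12 = 0.916667: E[X⁴] = 2401 · (1 + 6·0.916667 + 6·(0.916667)² + (0.916667)³) = 2401 · 12.311921.

So E[X^4] = 29560.923032.


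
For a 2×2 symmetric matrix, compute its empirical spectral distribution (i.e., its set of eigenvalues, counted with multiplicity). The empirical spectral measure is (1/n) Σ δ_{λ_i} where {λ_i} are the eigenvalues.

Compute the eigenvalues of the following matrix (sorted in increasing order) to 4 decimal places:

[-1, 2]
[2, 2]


Since M is real symmetric, both eigenvalues are real; they are the roots of det(λI − M) = λ² − (tr M) λ + det M.
tr M = -1 + 2 = 1.
det M = (-1)·2 − 2² = -2 − 4 = -6.
Characteristic polynomial: λ² − λ − 6 = 0.
Discriminant Δ = (tr M)² − 4·det M = 1 − (-24) = 25; √Δ = 5.000000.
λ = (tr M ± √Δ)/2 = (1 ± 5.000000)/2, giving (tr M − √Δ)/2 = -2.0000 and (tr M + √Δ)/2 = 3.0000.

Eigenvalues sorted in increasing order: [-2.0000, 3.0000].


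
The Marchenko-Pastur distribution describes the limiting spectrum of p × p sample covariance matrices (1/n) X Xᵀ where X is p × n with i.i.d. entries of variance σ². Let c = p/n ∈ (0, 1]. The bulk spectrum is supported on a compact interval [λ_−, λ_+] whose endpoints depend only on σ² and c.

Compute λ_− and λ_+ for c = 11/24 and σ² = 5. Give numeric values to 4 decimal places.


c = 11/24 = 0.458333; √c = 0.677003.
λ_− = σ² (1 − √c)² = 5 · (1 − 0.677003)² = 5 · (0.322997)² = 0.521635.
λ_+ = σ² (1 + √c)² = 5 · (1 + 0.677003)² = 5 · (1.677003)² = 14.061699.

Rounded to 4 decimal places: λ_− ≈ 0.5216, λ_+ ≈ 14.0617.


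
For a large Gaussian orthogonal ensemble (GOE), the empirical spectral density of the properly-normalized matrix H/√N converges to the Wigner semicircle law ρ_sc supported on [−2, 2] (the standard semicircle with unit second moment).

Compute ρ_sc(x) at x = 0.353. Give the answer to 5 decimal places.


ρ_sc(x) = (1/(2π)) √(4 − x²). With x = 0.353:
  4 − x² = 4 − (0.353)² = 4 − 0.124609 = 3.875391.
  √(4 − x²) = 1.968601.
  1/(2π) = 0.159155.
  ρ_sc(0.353) = 0.159155 · 1.968601 = 0.313313.

Rounded to 5 decimal places: ρ_sc(0.353) ≈ 0.31331.


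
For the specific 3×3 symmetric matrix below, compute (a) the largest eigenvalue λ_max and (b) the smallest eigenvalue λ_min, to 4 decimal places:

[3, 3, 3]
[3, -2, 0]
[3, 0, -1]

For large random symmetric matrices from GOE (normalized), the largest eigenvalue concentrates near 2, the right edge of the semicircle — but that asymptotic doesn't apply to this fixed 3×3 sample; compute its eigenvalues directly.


Since M is real symmetric, all three eigenvalues are real; they are the roots of det(λI − M) = λ³ − (tr M) λ² + s λ − det M, where s is the sum of the principal 2×2 minors.
tr M = 3 + (-2) + (-1) = 0.
s = (3·(-2) − 3²) + (3·(-1) − 3²) + ((-2)·(-1) − 0²) = -15 + (-12) + 2 = -25.
det M (expand along row 1) = 3·2 − 3·(-3) + 3·6 = 33.
Characteristic polynomial: λ³ − 25λ − 33 = 0.
Substitute λ = y + (tr M)/3 = y + 0.000000 to remove the quadratic term: y³ + p·y + q = 0 with p = s − (tr M)²/3 = -25.000000 and q = −2(tr M)³/27 + (tr M)·s/3 − det M = -33.000000.
Three real roots ⇒ use the trigonometric (Viète) form: r = 2√(−p/3) = 5.773503, φ = arccos(3q/(p·r)) = arccos(0.685892) = 0.814967 rad.
y_k = r·cos(φ/3 − 2πk/3) for k = 0, 1, 2 gives y = 5.561776, -1.439254, -4.122523.
λ_k = y_k + 0.000000 gives λ = 5.5618, -1.4393, -4.1225 (check: the sum is 0.0000 = tr M).

Hence λ_max = 5.5618 and λ_min = -4.1225.


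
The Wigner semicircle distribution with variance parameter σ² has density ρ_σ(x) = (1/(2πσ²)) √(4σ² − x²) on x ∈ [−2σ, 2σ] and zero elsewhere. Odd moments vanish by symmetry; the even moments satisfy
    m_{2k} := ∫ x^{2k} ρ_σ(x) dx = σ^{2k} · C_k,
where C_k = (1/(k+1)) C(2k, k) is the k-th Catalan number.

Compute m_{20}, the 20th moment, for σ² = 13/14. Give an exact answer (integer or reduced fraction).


By the scaled semicircle moment identity, m_{2k} = σ^{2k} · C_k with k = 10.
C_10 = (1/(k+1)) · C(2k, k) = (1/11) · C(20, 10) = (1/11) · 184756 = 16796.
σ^{2k} = (σ²)^k = (13/14)^10 = 137858491849/289254654976.

Therefore m_{20} = σ^{20} · C_10 = (137858491849/289254654976) · 16796 = 578867807273951/72313663744.


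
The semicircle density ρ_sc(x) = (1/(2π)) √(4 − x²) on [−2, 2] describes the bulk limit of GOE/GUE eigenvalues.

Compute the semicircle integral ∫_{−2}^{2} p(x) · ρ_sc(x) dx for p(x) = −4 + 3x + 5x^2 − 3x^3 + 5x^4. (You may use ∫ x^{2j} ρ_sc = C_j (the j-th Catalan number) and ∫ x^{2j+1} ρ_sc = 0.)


Write p(x) = Σ a_i x^i, split into monomials and integrate each against ρ_sc separately.
Using ∫ x^{2j} ρ_sc = C_j = (1/(j+1)) C(2j, j) (Catalan numbers) and ∫ x^{2j+1} ρ_sc = 0 (odd monomials vanish by symmetry):
  i = 0 (even): a_0 · C_{0} = -4 · 1 = -4
  i = 1 (odd): ∫ x^1 ρ_sc = 0 (vanishes)
  i = 2 (even): a_2 · C_{1} = 5 · 1 = 5
  i = 3 (odd): ∫ x^3 ρ_sc = 0 (vanishes)
  i = 4 (even): a_4 · C_{2} = 5 · 2 = 10

Summing the contributions: ∫_{−2}^{2} p(x) ρ_sc(x) dx = (-4) + 5 + 10 = 11.


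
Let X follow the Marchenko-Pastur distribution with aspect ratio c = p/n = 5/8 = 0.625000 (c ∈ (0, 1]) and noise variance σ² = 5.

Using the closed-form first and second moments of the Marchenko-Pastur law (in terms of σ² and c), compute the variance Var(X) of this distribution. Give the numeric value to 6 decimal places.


Recall the MP moments m_1 = E[X] = σ² and m_2 = E[X²] = σ⁴ (1 + c).
m_1 = E[X] = σ² = 5, so m_1² = 25.
m_2 = E[X²] = σ⁴ (1 + c) = 25 · (1 + 0.625000) = 25 · 1.625000 = 40.625000.
(Note m_2 − m_1² simplifies to c · σ⁴ = 0.625000 · 25.)

Var(X) = m_2 − m_1² = 40.625000 − 25 = 15.625000.


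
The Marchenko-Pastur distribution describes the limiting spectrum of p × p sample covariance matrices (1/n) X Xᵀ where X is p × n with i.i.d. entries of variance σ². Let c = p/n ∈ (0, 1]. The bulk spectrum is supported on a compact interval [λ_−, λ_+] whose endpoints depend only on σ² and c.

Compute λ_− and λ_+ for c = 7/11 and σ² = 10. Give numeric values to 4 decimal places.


c = 7/11 = 0.636364; √c = 0.797724.
λ_− = σ² (1 − √c)² = 10 · (1 − 0.797724)² = 10 · (0.202276)² = 0.409156.
λ_+ = σ² (1 + √c)² = 10 · (1 + 0.797724)² = 10 · (1.797724)² = 32.318117.

Rounded to 4 decimal places: λ_− ≈ 0.4092, λ_+ ≈ 32.3181.


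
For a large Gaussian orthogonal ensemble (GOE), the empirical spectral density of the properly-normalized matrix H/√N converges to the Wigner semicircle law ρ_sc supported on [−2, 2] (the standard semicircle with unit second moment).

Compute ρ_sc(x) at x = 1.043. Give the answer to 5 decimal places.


ρ_sc(x) = (1/(2π)) √(4 − x²). With x = 1.043:
  4 − x² = 4 − (1.043)² = 4 − 1.087849 = 2.912151.
  √(4 − x²) = 1.706503.
  1/(2π) = 0.159155.
  ρ_sc(1.043) = 0.159155 · 1.706503 = 0.271598.

Rounded to 5 decimal places: ρ_sc(1.043) ≈ 0.27160.


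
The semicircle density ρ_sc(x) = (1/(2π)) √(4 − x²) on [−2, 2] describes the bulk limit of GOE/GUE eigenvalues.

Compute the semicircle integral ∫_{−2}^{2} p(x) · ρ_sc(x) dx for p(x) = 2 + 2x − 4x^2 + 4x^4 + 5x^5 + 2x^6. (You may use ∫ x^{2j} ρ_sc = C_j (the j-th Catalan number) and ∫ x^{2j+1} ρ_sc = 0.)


Write p(x) = Σ a_i x^i, split into monomials and integrate each against ρ_sc separately.
Using ∫ x^{2j} ρ_sc = C_j = (1/(j+1)) C(2j, j) (Catalan numbers) and ∫ x^{2j+1} ρ_sc = 0 (odd monomials vanish by symmetry):
  i = 0 (even): a_0 · C_{0} = 2 · 1 = 2
  i = 1 (odd): ∫ x^1 ρ_sc = 0 (vanishes)
  i = 2 (even): a_2 · C_{1} = -4 · 1 = -4
  i = 4 (even): a_4 · C_{2} = 4 · 2 = 8
  i = 5 (odd): ∫ x^5 ρ_sc = 0 (vanishes)
  i = 6 (even): a_6 · C_{3} = 2 · 5 = 10

Summing the contributions: ∫_{−2}^{2} p(x) ρ_sc(x) dx = 2 + (-4) + 8 + 10 = 16.


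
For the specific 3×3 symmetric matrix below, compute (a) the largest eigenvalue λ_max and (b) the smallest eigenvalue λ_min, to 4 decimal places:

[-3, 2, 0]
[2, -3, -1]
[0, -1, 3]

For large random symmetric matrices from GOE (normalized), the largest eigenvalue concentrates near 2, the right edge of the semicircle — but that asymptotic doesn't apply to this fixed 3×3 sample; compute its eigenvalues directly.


Since M is real symmetric, all three eigenvalues are real; they are the roots of det(λI − M) = λ³ − (tr M) λ² + s λ − det M, where s is the sum of the principal 2×2 minors.
tr M = -3 + (-3) + 3 = -3.
s = ((-3)·(-3) − 2²) + ((-3)·3 − 0²) + ((-3)·3 − (-1)²) = 5 + (-9) + (-10) = -14.
det M (expand along row 1) = (-3)·(-10) − 2·6 + 0·(-2) = 18.
Characteristic polynomial: λ³ + 3λ² − 14λ − 18 = 0.
Substitute λ = y + (tr M)/3 = y − 1.000000 to remove the quadratic term: y³ + p·y + q = 0 with p = s − (tr M)²/3 = -17.000000 and q = −2(tr M)³/27 + (tr M)·s/3 − det M = -2.000000.
Three real roots ⇒ use the trigonometric (Viète) form: r = 2√(−p/3) = 4.760952, φ = arccos(3q/(p·r)) = arccos(0.074132) = 1.496596 rad.
y_k = r·cos(φ/3 − 2πk/3) for k = 0, 1, 2 gives y = 4.180716, -0.117743, -4.062973.
λ_k = y_k − 1.000000 gives λ = 3.1807, -1.1177, -5.0630 (check: the sum is -3.0000 = tr M).

Hence λ_max = 3.1807 and λ_min = -5.0630.


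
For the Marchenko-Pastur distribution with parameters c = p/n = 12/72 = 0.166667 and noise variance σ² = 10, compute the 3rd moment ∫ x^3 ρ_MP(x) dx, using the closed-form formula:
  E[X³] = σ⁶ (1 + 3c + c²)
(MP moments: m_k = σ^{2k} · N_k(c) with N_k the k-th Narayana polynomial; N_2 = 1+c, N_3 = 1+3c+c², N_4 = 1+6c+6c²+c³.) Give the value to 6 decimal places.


E[X³] = σ⁶ (1 + 3c + c²) (third MP moment). With σ² = 10 (so σ⁶ = 1000) and c = 12/72 = 0.166667: E[X³] = 1000 · (1 + 3·0.166667 + (0.166667)²) = 1000 · 1.527778.

So E[X^3] = 1527.777778.


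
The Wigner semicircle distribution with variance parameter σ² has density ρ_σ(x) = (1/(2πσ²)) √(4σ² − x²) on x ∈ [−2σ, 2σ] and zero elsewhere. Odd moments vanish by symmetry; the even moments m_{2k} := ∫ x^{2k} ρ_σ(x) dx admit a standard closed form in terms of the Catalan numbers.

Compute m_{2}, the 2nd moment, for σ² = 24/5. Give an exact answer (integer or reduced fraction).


By the scaled semicircle moment identity, m_{2k} = σ^{2k} · C_k with k = 1.
C_1 = (1/(k+1)) · C(2k, k) = (1/2) · C(2, 1) = (1/2) · 2 = 1.
σ^{2k} = (σ²)^k = (24/5)^1 = 24/5.

Therefore m_{2} = σ^{2} · C_1 = (24/5) · 1 = 24/5.


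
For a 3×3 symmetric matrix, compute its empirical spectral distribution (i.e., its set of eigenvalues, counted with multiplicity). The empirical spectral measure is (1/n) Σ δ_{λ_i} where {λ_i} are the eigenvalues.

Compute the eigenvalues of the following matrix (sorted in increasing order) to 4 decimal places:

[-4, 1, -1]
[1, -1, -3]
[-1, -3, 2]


Since M is real symmetric, all three eigenvalues are real; they are the roots of det(λI − M) = λ³ − (tr M) λ² + s λ − det M, where s is the sum of the principal 2×2 minors.
tr M = -4 + (-1) + 2 = -3.
s = ((-4)·(-1) − 1²) + ((-4)·2 − (-1)²) + ((-1)·2 − (-3)²) = 3 + (-9) + (-11) = -17.
det M (expand along row 1) = (-4)·(-11) − 1·(-1) + (-1)·(-4) = 49.
Characteristic polynomial: λ³ + 3λ² − 17λ − 49 = 0.
Substitute λ = y + (tr M)/3 = y − 1.000000 to remove the quadratic term: y³ + p·y + q = 0 with p = s − (tr M)²/3 = -20.000000 and q = −2(tr M)³/27 + (tr M)·s/3 − det M = -30.000000.
Three real roots ⇒ use the trigonometric (Viète) form: r = 2√(−p/3) = 5.163978, φ = arccos(3q/(p·r)) = arccos(0.871421) = 0.512704 rad.
y_k = r·cos(φ/3 − 2πk/3) for k = 0, 1, 2 gives y = 5.088748, -1.783795, -3.304953.
λ_k = y_k − 1.000000 gives λ = 4.0887, -2.7838, -4.3050 (check: the sum is -3.0000 = tr M).

Eigenvalues sorted in increasing order: [-4.3050, -2.7838, 4.0887].


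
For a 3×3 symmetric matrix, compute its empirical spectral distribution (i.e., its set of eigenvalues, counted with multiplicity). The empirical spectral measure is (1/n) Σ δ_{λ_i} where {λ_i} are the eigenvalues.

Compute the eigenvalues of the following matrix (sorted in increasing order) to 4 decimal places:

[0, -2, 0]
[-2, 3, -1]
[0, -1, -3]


Since M is real symmetric, all three eigenvalues are real; they are the roots of det(λI − M) = λ³ − (tr M) λ² + s λ − det M, where s is the sum of the principal 2×2 minors.
tr M = 0 + 3 + (-3) = 0.
s = (0·3 − (-2)²) + (0·(-3) − 0²) + (3·(-3) − (-1)²) = -4 + 0 + (-10) = -14.
det M (expand along row 1) = 0·(-10) − (-2)·6 + 0·2 = 12.
Characteristic polynomial: λ³ − 14λ − 12 = 0.
Substitute λ = y + (tr M)/3 = y + 0.000000 to remove the quadratic term: y³ + p·y + q = 0 with p = s − (tr M)²/3 = -14.000000 and q = −2(tr M)³/27 + (tr M)·s/3 − det M = -12.000000.
Three real roots ⇒ use the trigonometric (Viète) form: r = 2√(−p/3) = 4.320494, φ = arccos(3q/(p·r)) = arccos(0.595170) = 0.933319 rad.
y_k = r·cos(φ/3 − 2πk/3) for k = 0, 1, 2 gives y = 4.113091, -0.911179, -3.201912.
λ_k = y_k + 0.000000 gives λ = 4.1131, -0.9112, -3.2019 (check: the sum is 0.0000 = tr M).

Eigenvalues sorted in increasing order: [-3.2019, -0.9112, 4.1131].


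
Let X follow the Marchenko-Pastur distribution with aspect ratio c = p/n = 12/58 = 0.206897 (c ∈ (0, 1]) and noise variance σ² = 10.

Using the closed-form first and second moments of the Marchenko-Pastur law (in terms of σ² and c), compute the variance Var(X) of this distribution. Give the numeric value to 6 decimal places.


Recall the MP moments m_1 = E[X] = σ² and m_2 = E[X²] = σ⁴ (1 + c).
m_1 = E[X] = σ² = 10, so m_1² = 100.
m_2 = E[X²] = σ⁴ (1 + c) = 100 · (1 + 0.206897) = 100 · 1.206897 = 120.689655.
(Note m_2 − m_1² simplifies to c · σ⁴ = 0.206897 · 100.)

Var(X) = m_2 − m_1² = 120.689655 − 100 = 20.689655.


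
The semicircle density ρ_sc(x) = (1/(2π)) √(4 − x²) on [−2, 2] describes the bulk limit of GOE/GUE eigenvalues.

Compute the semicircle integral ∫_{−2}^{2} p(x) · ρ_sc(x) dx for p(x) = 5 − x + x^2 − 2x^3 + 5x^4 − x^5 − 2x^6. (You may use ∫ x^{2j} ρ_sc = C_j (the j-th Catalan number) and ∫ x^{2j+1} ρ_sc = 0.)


Write p(x) = Σ a_i x^i, split into monomials and integrate each against ρ_sc separately.
Using ∫ x^{2j} ρ_sc = C_j = (1/(j+1)) C(2j, j) (Catalan numbers) and ∫ x^{2j+1} ρ_sc = 0 (odd monomials vanish by symmetry):
  i = 0 (even): a_0 · C_{0} = 5 · 1 = 5
  i = 1 (odd): ∫ x^1 ρ_sc = 0 (vanishes)
  i = 2 (even): a_2 · C_{1} = 1 · 1 = 1
  i = 3 (odd): ∫ x^3 ρ_sc = 0 (vanishes)
  i = 4 (even): a_4 · C_{2} = 5 · 2 = 10
  i = 5 (odd): ∫ x^5 ρ_sc = 0 (vanishes)
  i = 6 (even): a_6 · C_{3} = -2 · 5 = -10

Summing the contributions: ∫_{−2}^{2} p(x) ρ_sc(x) dx = 5 + 1 + 10 + (-10) = 6.


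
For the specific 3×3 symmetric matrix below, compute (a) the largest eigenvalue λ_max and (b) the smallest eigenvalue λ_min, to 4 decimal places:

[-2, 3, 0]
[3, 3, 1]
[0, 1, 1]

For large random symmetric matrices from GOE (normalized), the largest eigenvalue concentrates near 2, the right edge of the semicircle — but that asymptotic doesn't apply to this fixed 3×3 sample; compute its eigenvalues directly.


Since M is real symmetric, all three eigenvalues are real; they are the roots of det(λI − M) = λ³ − (tr M) λ² + s λ − det M, where s is the sum of the principal 2×2 minors.
tr M = -2 + 3 + 1 = 2.
s = ((-2)·3 − 3²) + ((-2)·1 − 0²) + (3·1 − 1²) = -15 + (-2) + 2 = -15.
det M (expand along row 1) = (-2)·2 − 3·3 + 0·3 = -13.
Characteristic polynomial: λ³ − 2λ² − 15λ + 13 = 0.
Substitute λ = y + (tr M)/3 = y + 0.666667 to remove the quadratic term: y³ + p·y + q = 0 with p = s − (tr M)²/3 = -16.333333 and q = −2(tr M)³/27 + (tr M)·s/3 − det M = 2.407407.
Three real roots ⇒ use the trigonometric (Viète) form: r = 2√(−p/3) = 4.666667, φ = arccos(3q/(p·r)) = arccos(-0.094752) = 1.665691 rad.
y_k = r·cos(φ/3 − 2πk/3) for k = 0, 1, 2 gives y = 3.965636, 0.147589, -4.113225.
λ_k = y_k + 0.666667 gives λ = 4.6323, 0.8143, -3.4466 (check: the sum is 2.0000 = tr M).

Hence λ_max = 4.6323 and λ_min = -3.4466.


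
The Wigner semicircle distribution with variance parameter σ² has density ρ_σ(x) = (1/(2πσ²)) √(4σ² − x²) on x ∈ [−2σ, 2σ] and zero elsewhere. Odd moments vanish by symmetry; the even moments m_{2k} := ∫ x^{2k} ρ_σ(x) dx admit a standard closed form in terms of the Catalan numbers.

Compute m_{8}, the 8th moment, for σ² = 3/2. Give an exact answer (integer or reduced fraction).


By the scaled semicircle moment identity, m_{2k} = σ^{2k} · C_k with k = 4.
C_4 = (1/(k+1)) · C(2k, k) = (1/5) · C(8, 4) = (1/5) · 70 = 14.
σ^{2k} = (σ²)^k = (3/2)^4 = 81/16.

Therefore m_{8} = σ^{8} · C_4 = (81/16) · 14 = 567/8.


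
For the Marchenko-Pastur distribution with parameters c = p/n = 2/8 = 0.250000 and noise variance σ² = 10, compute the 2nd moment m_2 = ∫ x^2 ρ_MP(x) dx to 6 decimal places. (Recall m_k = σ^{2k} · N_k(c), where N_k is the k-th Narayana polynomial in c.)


E[X²] = σ⁴ (1 + c) (second MP moment). With σ² = 10 (so σ⁴ = 100) and c = 2/8 = 0.250000: E[X²] = 100 · (1 + 0.250000) = 100 · 1.250000.

So E[X^2] = 125.000000.


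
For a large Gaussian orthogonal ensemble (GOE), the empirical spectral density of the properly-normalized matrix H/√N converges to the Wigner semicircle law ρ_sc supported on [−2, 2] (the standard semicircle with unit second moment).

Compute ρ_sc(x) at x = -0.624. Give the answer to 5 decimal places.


ρ_sc(x) = (1/(2π)) √(4 − x²). With x = -0.624:
  4 − x² = 4 − (-0.624)² = 4 − 0.389376 = 3.610624.
  √(4 − x²) = 1.900164.
  1/(2π) = 0.159155.
  ρ_sc(-0.624) = 0.159155 · 1.900164 = 0.302421.

Rounded to 5 decimal places: ρ_sc(-0.624) ≈ 0.30242.


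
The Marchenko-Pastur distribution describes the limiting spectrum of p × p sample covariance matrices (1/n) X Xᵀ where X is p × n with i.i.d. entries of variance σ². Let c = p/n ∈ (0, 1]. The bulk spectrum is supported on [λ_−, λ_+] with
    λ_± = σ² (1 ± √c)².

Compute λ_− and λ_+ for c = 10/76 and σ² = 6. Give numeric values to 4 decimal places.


c = 10/76 = 0.131579; √c = 0.362738.
λ_− = σ² (1 − √c)² = 6 · (1 − 0.362738)² = 6 · (0.637262)² = 2.436616.
λ_+ = σ² (1 + √c)² = 6 · (1 + 0.362738)² = 6 · (1.362738)² = 11.142331.

Rounded to 4 decimal places: λ_− ≈ 2.4366, λ_+ ≈ 11.1423.


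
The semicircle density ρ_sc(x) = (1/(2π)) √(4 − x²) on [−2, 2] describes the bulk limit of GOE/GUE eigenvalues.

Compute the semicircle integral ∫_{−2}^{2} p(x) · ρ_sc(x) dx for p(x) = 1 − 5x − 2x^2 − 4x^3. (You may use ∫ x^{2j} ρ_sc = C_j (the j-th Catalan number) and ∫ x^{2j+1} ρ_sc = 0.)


Write p(x) = Σ a_i x^i, split into monomials and integrate each against ρ_sc separately.
Using ∫ x^{2j} ρ_sc = C_j = (1/(j+1)) C(2j, j) (Catalan numbers) and ∫ x^{2j+1} ρ_sc = 0 (odd monomials vanish by symmetry):
  i = 0 (even): a_0 · C_{0} = 1 · 1 = 1
  i = 1 (odd): ∫ x^1 ρ_sc = 0 (vanishes)
  i = 2 (even): a_2 · C_{1} = -2 · 1 = -2
  i = 3 (odd): ∫ x^3 ρ_sc = 0 (vanishes)

Summing the contributions: ∫_{−2}^{2} p(x) ρ_sc(x) dx = 1 + (-2) = -1.


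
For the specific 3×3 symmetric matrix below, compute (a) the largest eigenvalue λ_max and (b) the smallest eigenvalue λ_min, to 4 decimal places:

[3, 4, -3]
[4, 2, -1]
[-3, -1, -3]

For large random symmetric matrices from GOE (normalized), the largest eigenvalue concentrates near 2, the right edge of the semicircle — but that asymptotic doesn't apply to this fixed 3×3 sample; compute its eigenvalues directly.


Since M is real symmetric, all three eigenvalues are real; they are the roots of det(λI − M) = λ³ − (tr M) λ² + s λ − det M, where s is the sum of the principal 2×2 minors.
tr M = 3 + 2 + (-3) = 2.
s = (3·2 − 4²) + (3·(-3) − (-3)²) + (2·(-3) − (-1)²) = -10 + (-18) + (-7) = -35.
det M (expand along row 1) = 3·(-7) − 4·(-15) + (-3)·2 = 33.
Characteristic polynomial: λ³ − 2λ² − 35λ − 33 = 0.
Substitute λ = y + (tr M)/3 = y + 0.666667 to remove the quadratic term: y³ + p·y + q = 0 with p = s − (tr M)²/3 = -36.333333 and q = −2(tr M)³/27 + (tr M)·s/3 − det M = -56.925926.
Three real roots ⇒ use the trigonometric (Viète) form: r = 2√(−p/3) = 6.960204, φ = arccos(3q/(p·r)) = arccos(0.675311) = 0.829409 rad.
y_k = r·cos(φ/3 − 2πk/3) for k = 0, 1, 2 gives y = 6.695891, -1.702613, -4.993277.
λ_k = y_k + 0.666667 gives λ = 7.3626, -1.0359, -4.3266 (check: the sum is 2.0000 = tr M).

Hence λ_max = 7.3626 and λ_min = -4.3266.


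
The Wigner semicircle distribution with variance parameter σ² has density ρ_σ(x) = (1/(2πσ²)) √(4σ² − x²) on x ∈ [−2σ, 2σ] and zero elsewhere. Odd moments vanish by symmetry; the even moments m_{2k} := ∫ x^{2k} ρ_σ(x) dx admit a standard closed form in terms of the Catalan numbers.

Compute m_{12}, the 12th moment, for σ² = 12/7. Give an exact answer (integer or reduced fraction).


By the scaled semicircle moment identity, m_{2k} = σ^{2k} · C_k with k = 6.
C_6 = (1/(k+1)) · C(2k, k) = (1/7) · C(12, 6) = (1/7) · 924 = 132.
σ^{2k} = (σ²)^k = (12/7)^6 = 2985984/117649.

Therefore m_{12} = σ^{12} · C_6 = (2985984/117649) · 132 = 394149888/117649.


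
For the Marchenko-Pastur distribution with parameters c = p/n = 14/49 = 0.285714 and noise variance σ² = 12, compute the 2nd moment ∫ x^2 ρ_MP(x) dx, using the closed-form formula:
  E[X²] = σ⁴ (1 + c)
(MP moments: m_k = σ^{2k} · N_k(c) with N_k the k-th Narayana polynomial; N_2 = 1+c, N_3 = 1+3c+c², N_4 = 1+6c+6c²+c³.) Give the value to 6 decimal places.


E[X²] = σ⁴ (1 + c) (second MP moment). With σ² = 12 (so σ⁴ = 144) and c = 14/49 = 0.285714: E[X²] = 144 · (1 + 0.285714) = 144 · 1.285714.

So E[X^2] = 185.142857.


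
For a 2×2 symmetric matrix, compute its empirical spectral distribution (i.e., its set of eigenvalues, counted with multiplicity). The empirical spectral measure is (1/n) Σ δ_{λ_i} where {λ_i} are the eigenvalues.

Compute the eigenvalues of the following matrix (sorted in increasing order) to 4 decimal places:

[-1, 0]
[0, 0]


Since M is real symmetric, both eigenvalues are real; they are the roots of det(λI − M) = λ² − (tr M) λ + det M.
tr M = -1 + 0 = -1.
det M = (-1)·0 − 0² = 0 − 0 = 0.
Characteristic polynomial: λ² + λ = 0.
Discriminant Δ = (tr M)² − 4·det M = 1 − 0 = 1; √Δ = 1.000000.
λ = (tr M ± √Δ)/2 = (-1 ± 1.000000)/2, giving (tr M − √Δ)/2 = -1.0000 and (tr M + √Δ)/2 = 0.0000.

Eigenvalues sorted in increasing order: [-1.0000, 0.0000].


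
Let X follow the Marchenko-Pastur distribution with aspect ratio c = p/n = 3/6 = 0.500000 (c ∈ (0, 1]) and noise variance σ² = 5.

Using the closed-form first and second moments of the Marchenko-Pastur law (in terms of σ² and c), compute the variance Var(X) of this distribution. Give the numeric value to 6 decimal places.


Recall the MP moments m_1 = E[X] = σ² and m_2 = E[X²] = σ⁴ (1 + c).
m_1 = E[X] = σ² = 5, so m_1² = 25.
m_2 = E[X²] = σ⁴ (1 + c) = 25 · (1 + 0.500000) = 25 · 1.500000 = 37.500000.
(Note m_2 − m_1² simplifies to c · σ⁴ = 0.500000 · 25.)

Var(X) = m_2 − m_1² = 37.500000 − 25 = 12.500000.


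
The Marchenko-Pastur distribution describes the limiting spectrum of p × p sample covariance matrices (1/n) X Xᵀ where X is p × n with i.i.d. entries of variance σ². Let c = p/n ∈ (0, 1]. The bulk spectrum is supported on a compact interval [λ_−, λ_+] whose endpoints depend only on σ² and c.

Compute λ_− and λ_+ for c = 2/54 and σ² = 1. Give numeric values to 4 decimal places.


c = 2/54 = 0.037037; √c = 0.192450.
λ_− = σ² (1 − √c)² = 1 · (1 − 0.192450)² = 1 · (0.807550)² = 0.652137.
λ_+ = σ² (1 + √c)² = 1 · (1 + 0.192450)² = 1 · (1.192450)² = 1.421937.

Rounded to 4 decimal places: λ_− ≈ 0.6521, λ_+ ≈ 1.4219.


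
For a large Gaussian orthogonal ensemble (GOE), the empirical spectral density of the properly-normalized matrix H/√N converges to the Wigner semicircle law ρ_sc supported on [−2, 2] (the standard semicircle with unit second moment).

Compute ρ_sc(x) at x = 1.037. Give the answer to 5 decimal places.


ρ_sc(x) = (1/(2π)) √(4 − x²). With x = 1.037:
  4 − x² = 4 − (1.037)² = 4 − 1.075369 = 2.924631.
  √(4 − x²) = 1.710155.
  1/(2π) = 0.159155.
  ρ_sc(1.037) = 0.159155 · 1.710155 = 0.272180.

Rounded to 5 decimal places: ρ_sc(1.037) ≈ 0.27218.


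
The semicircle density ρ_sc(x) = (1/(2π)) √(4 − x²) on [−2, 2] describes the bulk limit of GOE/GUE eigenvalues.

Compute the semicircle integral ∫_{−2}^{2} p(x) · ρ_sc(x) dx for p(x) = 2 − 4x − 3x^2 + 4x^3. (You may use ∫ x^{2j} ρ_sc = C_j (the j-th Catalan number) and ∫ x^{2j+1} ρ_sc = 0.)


Write p(x) = Σ a_i x^i, split into monomials and integrate each against ρ_sc separately.
Using ∫ x^{2j} ρ_sc = C_j = (1/(j+1)) C(2j, j) (Catalan numbers) and ∫ x^{2j+1} ρ_sc = 0 (odd monomials vanish by symmetry):
  i = 0 (even): a_0 · C_{0} = 2 · 1 = 2
  i = 1 (odd): ∫ x^1 ρ_sc = 0 (vanishes)
  i = 2 (even): a_2 · C_{1} = -3 · 1 = -3
  i = 3 (odd): ∫ x^3 ρ_sc = 0 (vanishes)

Summing the contributions: ∫_{−2}^{2} p(x) ρ_sc(x) dx = 2 + (-3) = -1.


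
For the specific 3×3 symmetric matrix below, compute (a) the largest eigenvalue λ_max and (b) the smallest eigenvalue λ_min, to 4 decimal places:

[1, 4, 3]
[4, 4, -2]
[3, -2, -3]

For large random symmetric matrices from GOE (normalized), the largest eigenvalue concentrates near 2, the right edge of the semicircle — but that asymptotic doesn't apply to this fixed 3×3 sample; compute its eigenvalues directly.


Since M is real symmetric, all three eigenvalues are real; they are the roots of det(λI − M) = λ³ − (tr M) λ² + s λ − det M, where s is the sum of the principal 2×2 minors.
tr M = 1 + 4 + (-3) = 2.
s = (1·4 − 4²) + (1·(-3) − 3²) + (4·(-3) − (-2)²) = -12 + (-12) + (-16) = -40.
det M (expand along row 1) = 1·(-16) − 4·(-6) + 3·(-20) = -52.
Characteristic polynomial: λ³ − 2λ² − 40λ + 52 = 0.
Substitute λ = y + (tr M)/3 = y + 0.666667 to remove the quadratic term: y³ + p·y + q = 0 with p = s − (tr M)²/3 = -41.333333 and q = −2(tr M)³/27 + (tr M)·s/3 − det M = 24.740741.
Three real roots ⇒ use the trigonometric (Viète) form: r = 2√(−p/3) = 7.423686, φ = arccos(3q/(p·r)) = arccos(-0.241888) = 1.815107 rad.
y_k = r·cos(φ/3 − 2πk/3) for k = 0, 1, 2 gives y = 6.105846, 0.603895, -6.709741.
λ_k = y_k + 0.666667 gives λ = 6.7725, 1.2706, -6.0431 (check: the sum is 2.0000 = tr M).

Hence λ_max = 6.7725 and λ_min = -6.0431.


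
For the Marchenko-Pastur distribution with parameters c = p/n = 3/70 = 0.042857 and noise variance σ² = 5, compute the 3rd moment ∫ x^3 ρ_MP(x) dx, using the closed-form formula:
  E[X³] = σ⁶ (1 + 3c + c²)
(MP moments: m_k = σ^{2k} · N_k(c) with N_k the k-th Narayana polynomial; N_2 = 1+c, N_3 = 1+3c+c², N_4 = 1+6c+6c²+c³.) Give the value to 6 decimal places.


E[X³] = σ⁶ (1 + 3c + c²) (third MP moment). With σ² = 5 (so σ⁶ = 125) and c = 3/70 = 0.042857: E[X³] = 125 · (1 + 3·0.042857 + (0.042857)²) = 125 · 1.130408.

So E[X^3] = 141.301020.


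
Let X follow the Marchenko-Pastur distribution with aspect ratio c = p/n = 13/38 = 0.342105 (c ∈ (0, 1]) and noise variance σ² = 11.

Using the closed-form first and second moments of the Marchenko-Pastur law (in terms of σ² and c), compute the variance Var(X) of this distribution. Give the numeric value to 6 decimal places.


Recall the MP moments m_1 = E[X] = σ² and m_2 = E[X²] = σ⁴ (1 + c).
m_1 = E[X] = σ² = 11, so m_1² = 121.
m_2 = E[X²] = σ⁴ (1 + c) = 121 · (1 + 0.342105) = 121 · 1.342105 = 162.394737.
(Note m_2 − m_1² simplifies to c · σ⁴ = 0.342105 · 121.)

Var(X) = m_2 − m_1² = 162.394737 − 121 = 41.394737.


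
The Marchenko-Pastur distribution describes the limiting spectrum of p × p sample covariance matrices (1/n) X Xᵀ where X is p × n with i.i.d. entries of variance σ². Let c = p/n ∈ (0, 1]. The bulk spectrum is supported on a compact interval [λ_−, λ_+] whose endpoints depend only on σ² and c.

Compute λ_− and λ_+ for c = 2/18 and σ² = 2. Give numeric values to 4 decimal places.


c = 2/18 = 0.111111; √c = 0.333333.
λ_− = σ² (1 − √c)² = 2 · (1 − 0.333333)² = 2 · (0.666667)² = 0.888889.
λ_+ = σ² (1 + √c)² = 2 · (1 + 0.333333)² = 2 · (1.333333)² = 3.555556.

Rounded to 4 decimal places: λ_− ≈ 0.8889, λ_+ ≈ 3.5556.


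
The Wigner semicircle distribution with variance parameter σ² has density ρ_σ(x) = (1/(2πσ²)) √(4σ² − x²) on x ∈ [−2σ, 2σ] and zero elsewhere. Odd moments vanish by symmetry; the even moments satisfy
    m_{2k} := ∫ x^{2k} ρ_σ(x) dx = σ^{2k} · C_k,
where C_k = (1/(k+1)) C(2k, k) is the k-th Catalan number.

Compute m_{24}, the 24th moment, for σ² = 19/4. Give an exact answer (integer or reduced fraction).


By the scaled semicircle moment identity, m_{2k} = σ^{2k} · C_k with k = 12.
C_12 = (1/(k+1)) · C(2k, k) = (1/13) · C(24, 12) = (1/13) · 2704156 = 208012.
σ^{2k} = (σ²)^k = (19/4)^12 = 2213314919066161/16777216.

Therefore m_{24} = σ^{24} · C_12 = (2213314919066161/16777216) · 208012 = 115099015736197570483/4194304.


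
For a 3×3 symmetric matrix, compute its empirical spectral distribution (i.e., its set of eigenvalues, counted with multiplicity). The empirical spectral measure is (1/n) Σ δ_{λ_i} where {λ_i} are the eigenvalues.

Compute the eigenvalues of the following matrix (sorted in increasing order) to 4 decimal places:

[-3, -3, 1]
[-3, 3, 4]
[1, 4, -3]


Since M is real symmetric, all three eigenvalues are real; they are the roots of det(λI − M) = λ³ − (tr M) λ² + s λ − det M, where s is the sum of the principal 2×2 minors.
tr M = -3 + 3 + (-3) = -3.
s = ((-3)·3 − (-3)²) + ((-3)·(-3) − 1²) + (3·(-3) − 4²) = -18 + 8 + (-25) = -35.
det M (expand along row 1) = (-3)·(-25) − (-3)·5 + 1·(-15) = 75.
Characteristic polynomial: λ³ + 3λ² − 35λ − 75 = 0.
Substitute λ = y + (tr M)/3 = y − 1.000000 to remove the quadratic term: y³ + p·y + q = 0 with p = s − (tr M)²/3 = -38.000000 and q = −2(tr M)³/27 + (tr M)·s/3 − det M = -38.000000.
Three real roots ⇒ use the trigonometric (Viète) form: r = 2√(−p/3) = 7.118052, φ = arccos(3q/(p·r)) = arccos(0.421464) = 1.135738 rad.
y_k = r·cos(φ/3 − 2πk/3) for k = 0, 1, 2 gives y = 6.614028, -1.028642, -5.585385.
λ_k = y_k − 1.000000 gives λ = 5.6140, -2.0286, -6.5854 (check: the sum is -3.0000 = tr M).

Eigenvalues sorted in increasing order: [-6.5854, -2.0286, 5.6140].


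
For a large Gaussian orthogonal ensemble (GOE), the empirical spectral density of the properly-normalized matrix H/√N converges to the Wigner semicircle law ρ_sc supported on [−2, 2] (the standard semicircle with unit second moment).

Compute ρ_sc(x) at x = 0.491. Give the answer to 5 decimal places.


ρ_sc(x) = (1/(2π)) √(4 − x²). With x = 0.491:
  4 − x² = 4 − (0.491)² = 4 − 0.241081 = 3.758919.
  √(4 − x²) = 1.938793.
  1/(2π) = 0.159155.
  ρ_sc(0.491) = 0.159155 · 1.938793 = 0.308569.

Rounded to 5 decimal places: ρ_sc(0.491) ≈ 0.30857.


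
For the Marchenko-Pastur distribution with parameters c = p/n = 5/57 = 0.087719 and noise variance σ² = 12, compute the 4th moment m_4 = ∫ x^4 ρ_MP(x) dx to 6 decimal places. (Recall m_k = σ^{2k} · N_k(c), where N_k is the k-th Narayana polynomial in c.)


E[X⁴] = σ⁸ (1 + 6c + 6c² + c³) (fourth MP moment). With σ² = 12 (so σ⁸ = 20736) and c = 5/57 = 0.087719: E[X⁴] = 20736 · (1 + 6·0.087719 + 6·(0.087719)² + (0.087719)³) = 20736 · 1.573159.

So E[X^4] = 32621.021140.


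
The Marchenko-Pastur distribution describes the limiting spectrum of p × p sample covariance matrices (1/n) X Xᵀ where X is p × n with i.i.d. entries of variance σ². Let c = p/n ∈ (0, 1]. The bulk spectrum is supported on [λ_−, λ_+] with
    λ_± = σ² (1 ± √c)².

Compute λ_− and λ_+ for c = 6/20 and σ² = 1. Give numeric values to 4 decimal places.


c = 6/20 = 0.300000; √c = 0.547723.
λ_− = σ² (1 − √c)² = 1 · (1 − 0.547723)² = 1 · (0.452277)² = 0.204555.
λ_+ = σ² (1 + √c)² = 1 · (1 + 0.547723)² = 1 · (1.547723)² = 2.395445.

Rounded to 4 decimal places: λ_− ≈ 0.2046, λ_+ ≈ 2.3954.


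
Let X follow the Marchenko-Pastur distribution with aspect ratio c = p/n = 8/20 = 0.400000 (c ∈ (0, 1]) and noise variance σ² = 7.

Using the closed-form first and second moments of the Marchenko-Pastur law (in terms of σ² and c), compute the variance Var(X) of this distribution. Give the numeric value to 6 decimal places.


Recall the MP moments m_1 = E[X] = σ² and m_2 = E[X²] = σ⁴ (1 + c).
m_1 = E[X] = σ² = 7, so m_1² = 49.
m_2 = E[X²] = σ⁴ (1 + c) = 49 · (1 + 0.400000) = 49 · 1.400000 = 68.600000.
(Note m_2 − m_1² simplifies to c · σ⁴ = 0.400000 · 49.)

Var(X) = m_2 − m_1² = 68.600000 − 49 = 19.600000.
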